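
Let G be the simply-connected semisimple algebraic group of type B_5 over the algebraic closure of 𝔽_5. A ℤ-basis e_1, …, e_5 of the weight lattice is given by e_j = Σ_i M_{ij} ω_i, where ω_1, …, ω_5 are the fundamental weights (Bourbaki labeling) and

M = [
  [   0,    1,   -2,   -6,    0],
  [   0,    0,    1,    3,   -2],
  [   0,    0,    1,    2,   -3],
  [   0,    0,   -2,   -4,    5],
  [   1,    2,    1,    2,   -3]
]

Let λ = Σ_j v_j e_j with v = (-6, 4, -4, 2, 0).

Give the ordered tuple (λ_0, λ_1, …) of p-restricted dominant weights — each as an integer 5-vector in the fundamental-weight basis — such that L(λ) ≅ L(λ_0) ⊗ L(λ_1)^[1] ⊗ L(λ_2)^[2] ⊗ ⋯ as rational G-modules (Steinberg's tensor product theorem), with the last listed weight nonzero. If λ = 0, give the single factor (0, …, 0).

Change of basis e → ω: c = M·v where v = (-6, 4, -4, 2, 0):
  c_1 = (0)·(-6) + 1·4 + (-2)·(-4) + (-6)·(2) + 0·0 = 0
  c_2 = (0)·(-6) + 0·4 + (1)·(-4) + 3·2 + (-2)·(0) = 2
  c_3 = (0)·(-6) + 0·4 + (1)·(-4) + 2·2 + (-3)·(0) = 0
  c_4 = (0)·(-6) + 0·4 + (-2)·(-4) + (-4)·(2) + 5·0 = 0
  c_5 = (1)·(-6) + 2·4 + (1)·(-4) + 2·2 + (-3)·(0) = 2
Writing each c_i in base p = 5:
  c_1 = 0
  c_2 = 2 = 2·5^0
  c_3 = 0
  c_4 = 0
  c_5 = 2 = 2·5^0
p-restricted factor λ_0 = (0, 2, 0, 0, 2)

((0, 2, 0, 0, 2),)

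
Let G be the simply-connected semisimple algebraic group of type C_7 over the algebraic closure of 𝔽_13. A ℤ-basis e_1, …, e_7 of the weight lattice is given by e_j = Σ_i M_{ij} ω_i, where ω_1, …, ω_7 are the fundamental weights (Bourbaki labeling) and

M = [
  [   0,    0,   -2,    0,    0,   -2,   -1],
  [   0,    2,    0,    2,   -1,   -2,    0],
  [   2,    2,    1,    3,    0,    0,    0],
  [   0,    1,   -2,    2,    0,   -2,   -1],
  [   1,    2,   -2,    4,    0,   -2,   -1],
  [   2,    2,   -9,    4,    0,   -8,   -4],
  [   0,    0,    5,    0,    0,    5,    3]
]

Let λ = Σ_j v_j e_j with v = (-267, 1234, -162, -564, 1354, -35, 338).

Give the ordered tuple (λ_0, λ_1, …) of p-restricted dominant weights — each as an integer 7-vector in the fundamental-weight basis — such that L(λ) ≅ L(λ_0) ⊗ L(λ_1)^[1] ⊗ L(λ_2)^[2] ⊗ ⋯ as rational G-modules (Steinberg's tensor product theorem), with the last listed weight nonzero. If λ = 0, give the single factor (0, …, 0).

Converting to the ω-basis (c_i = row i of M dotted with v = (-267, 1234, -162, -564, 1354, -35, 338)):
  c_1 = 0*-267 + 0*1234 + -2*-162 + 0*-564 + 0*1354 + -2*-35 + -1*338 = 56
  c_2 = 0*-267 + 2*1234 + 0*-162 + 2*-564 + -1*1354 + -2*-35 + 0*338 = 56
  c_3 = 2*-267 + 2*1234 + 1*-162 + 3*-564 + 0*1354 + 0*-35 + 0*338 = 80
  c_4 = 0*-267 + 1*1234 + -2*-162 + 2*-564 + 0*1354 + -2*-35 + -1*338 = 162
  c_5 = 1*-267 + 2*1234 + -2*-162 + 4*-564 + 0*1354 + -2*-35 + -1*338 = 1
  c_6 = 2*-267 + 2*1234 + -9*-162 + 4*-564 + 0*1354 + -8*-35 + -4*338 = 64
  c_7 = 0*-267 + 0*1234 + 5*-162 + 0*-564 + 0*1354 + 5*-35 + 3*338 = 29
Base-13 expansion of each c_i:
  c_1 = 56 = 4·13^0 + 4·13^1
  c_2 = 56 = 4·13^0 + 4·13^1
  c_3 = 80 = 2·13^0 + 6·13^1
  c_4 = 162 = 6·13^0 + 12·13^1
  c_5 = 1 = 1·13^0
  c_6 = 64 = 12·13^0 + 4·13^1
  c_7 = 29 = 3·13^0 + 2·13^1
Factor λ_0 = (4, 4, 2, 6, 1, 12, 3)
Factor λ_1 = (4, 4, 6, 12, 0, 4, 2)

((4, 4, 2, 6, 1, 12, 3), (4, 4, 6, 12, 0, 4, 2))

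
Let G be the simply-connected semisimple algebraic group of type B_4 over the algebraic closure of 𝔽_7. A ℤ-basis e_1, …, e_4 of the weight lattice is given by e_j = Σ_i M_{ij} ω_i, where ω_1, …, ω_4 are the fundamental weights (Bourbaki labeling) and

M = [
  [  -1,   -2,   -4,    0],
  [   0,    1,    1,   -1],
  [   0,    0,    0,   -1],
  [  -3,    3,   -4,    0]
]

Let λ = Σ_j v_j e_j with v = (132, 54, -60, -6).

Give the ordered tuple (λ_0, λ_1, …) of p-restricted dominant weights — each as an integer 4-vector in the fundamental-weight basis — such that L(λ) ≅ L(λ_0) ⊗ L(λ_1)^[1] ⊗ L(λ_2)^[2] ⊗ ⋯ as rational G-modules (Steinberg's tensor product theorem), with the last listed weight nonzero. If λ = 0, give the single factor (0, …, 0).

((0, 0, 6, 6),)

ω-coordinates c = M·v, v = (132, 54, -60, -6):
  c_1 = (-1)·(132) + (-2)·(54) + (-4)·(-60) + (0)·(-6) = 0
  c_2 = 0·132 + 1·54 + (1)·(-60) + (-1)·(-6) = 0
  c_3 = 0·132 + 0·54 + (0)·(-60) + (-1)·(-6) = 6
  c_4 = (-3)·(132) + 3·54 + (-4)·(-60) + (0)·(-6) = 6
p = 7; digits c_i = Σ_j d_{ij}·7^j, 0 ≤ d_{ij} < 7:
  c_1 = 0
  c_2 = 0
  c_3 = 6 = 6·7^0
  c_4 = 6 = 6·7^0
λ_0 = (0, 0, 6, 6)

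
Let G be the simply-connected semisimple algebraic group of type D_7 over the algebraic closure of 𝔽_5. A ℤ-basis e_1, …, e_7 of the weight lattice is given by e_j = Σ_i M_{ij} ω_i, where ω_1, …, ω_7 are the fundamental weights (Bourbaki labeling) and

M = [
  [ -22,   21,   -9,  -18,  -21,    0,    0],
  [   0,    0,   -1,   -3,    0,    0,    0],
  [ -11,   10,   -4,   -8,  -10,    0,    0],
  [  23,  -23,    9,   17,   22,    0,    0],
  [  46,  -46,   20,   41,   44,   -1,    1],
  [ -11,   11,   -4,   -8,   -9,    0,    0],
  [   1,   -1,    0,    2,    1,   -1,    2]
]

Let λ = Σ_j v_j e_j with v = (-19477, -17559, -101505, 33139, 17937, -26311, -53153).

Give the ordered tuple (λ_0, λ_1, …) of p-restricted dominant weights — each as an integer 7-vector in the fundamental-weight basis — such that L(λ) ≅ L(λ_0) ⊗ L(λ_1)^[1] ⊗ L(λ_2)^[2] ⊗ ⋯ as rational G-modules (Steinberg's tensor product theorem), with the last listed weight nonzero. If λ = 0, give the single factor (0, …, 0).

ω-coordinates c = M·v, v = (-19477, -17559, -101505, 33139, 17937, -26311, -53153):
  c_1 = (-22)·(-19477) + (21)·(-17559) + (-9)·(-101505) + (-18)·(33139) + (-21)·(17937) + (0)·(-26311) + (0)·(-53153) = 121
  c_2 = (0)·(-19477) + (0)·(-17559) + (-1)·(-101505) + (-3)·(33139) + 0·17937 + (0)·(-26311) + (0)·(-53153) = 2088
  c_3 = (-11)·(-19477) + (10)·(-17559) + (-4)·(-101505) + (-8)·(33139) + (-10)·(17937) + (0)·(-26311) + (0)·(-53153) = 195
  c_4 = (23)·(-19477) + (-23)·(-17559) + (9)·(-101505) + 17·33139 + 22·17937 + (0)·(-26311) + (0)·(-53153) = 318
  c_5 = (46)·(-19477) + (-46)·(-17559) + (20)·(-101505) + 41·33139 + 44·17937 + (-1)·(-26311) + (1)·(-53153) = 2757
  c_6 = (-11)·(-19477) + (11)·(-17559) + (-4)·(-101505) + (-8)·(33139) + (-9)·(17937) + (0)·(-26311) + (0)·(-53153) = 573
  c_7 = (1)·(-19477) + (-1)·(-17559) + (0)·(-101505) + 2·33139 + 1·17937 + (-1)·(-26311) + (2)·(-53153) = 2302
Writing each c_i in base p = 5:
  c_1 = 121 = 1·5^0 + 4·5^1 + 4·5^2
  c_2 = 2088 = 3·5^0 + 2·5^1 + 3·5^2 + 1·5^3 + 3·5^4
  c_3 = 195 = 0·5^0 + 4·5^1 + 2·5^2 + 1·5^3
  c_4 = 318 = 3·5^0 + 3·5^1 + 2·5^2 + 2·5^3
  c_5 = 2757 = 2·5^0 + 1·5^1 + 0·5^2 + 2·5^3 + 4·5^4
  c_6 = 573 = 3·5^0 + 4·5^1 + 2·5^2 + 4·5^3
  c_7 = 2302 = 2·5^0 + 0·5^1 + 2·5^2 + 3·5^3 + 3·5^4
Factor λ_0 = (1, 3, 0, 3, 2, 3, 2)
Factor λ_1 = (4, 2, 4, 3, 1, 4, 0)
Factor λ_2 = (4, 3, 2, 2, 0, 2, 2)
Factor λ_3 = (0, 1, 1, 2, 2, 4, 3)
Factor λ_4 = (0, 3, 0, 0, 4, 0, 3)

((1, 3, 0, 3, 2, 3, 2), (4, 2, 4, 3, 1, 4, 0), (4, 3, 2, 2, 0, 2, 2), (0, 1, 1, 2, 2, 4, 3), (0, 3, 0, 0, 4, 0, 3))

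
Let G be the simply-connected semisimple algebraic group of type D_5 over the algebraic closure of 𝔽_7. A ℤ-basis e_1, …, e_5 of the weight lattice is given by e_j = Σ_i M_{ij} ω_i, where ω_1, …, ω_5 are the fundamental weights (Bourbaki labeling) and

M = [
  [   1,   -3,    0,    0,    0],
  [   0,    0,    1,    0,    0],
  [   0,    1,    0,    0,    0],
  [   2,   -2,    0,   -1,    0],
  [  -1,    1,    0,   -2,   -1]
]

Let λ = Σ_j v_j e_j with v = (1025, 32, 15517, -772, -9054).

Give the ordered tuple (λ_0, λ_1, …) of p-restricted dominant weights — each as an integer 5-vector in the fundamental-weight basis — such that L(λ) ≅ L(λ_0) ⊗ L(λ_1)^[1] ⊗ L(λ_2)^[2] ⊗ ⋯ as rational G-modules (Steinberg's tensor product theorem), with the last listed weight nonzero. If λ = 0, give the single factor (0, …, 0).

((5, 5, 4, 0, 1), (6, 4, 4, 2, 0), (4, 1, 0, 0, 0), (2, 3, 0, 1, 0), (0, 6, 0, 1, 4))

ω-coordinates c = M·v, v = (1025, 32, 15517, -772, -9054):
  c_1 = 1·1025 + (-3)·(32) + 0·15517 + (0)·(-772) + (0)·(-9054) = 929
  c_2 = 0·1025 + 0·32 + 1·15517 + (0)·(-772) + (0)·(-9054) = 15517
  c_3 = 0·1025 + 1·32 + 0·15517 + (0)·(-772) + (0)·(-9054) = 32
  c_4 = 2·1025 + (-2)·(32) + 0·15517 + (-1)·(-772) + (0)·(-9054) = 2758
  c_5 = (-1)·(1025) + 1·32 + 0·15517 + (-2)·(-772) + (-1)·(-9054) = 9605
Base-7 expansion of each c_i:
  c_1 = 929 = 5·7^0 + 6·7^1 + 4·7^2 + 2·7^3
  c_2 = 15517 = 5·7^0 + 4·7^1 + 1·7^2 + 3·7^3 + 6·7^4
  c_3 = 32 = 4·7^0 + 4·7^1
  c_4 = 2758 = 0·7^0 + 2·7^1 + 0·7^2 + 1·7^3 + 1·7^4
  c_5 = 9605 = 1·7^0 + 0·7^1 + 0·7^2 + 0·7^3 + 4·7^4
λ_0 = (5, 5, 4, 0, 1)
λ_1 = (6, 4, 4, 2, 0)
λ_2 = (4, 1, 0, 0, 0)
λ_3 = (2, 3, 0, 1, 0)
λ_4 = (0, 6, 0, 1, 4)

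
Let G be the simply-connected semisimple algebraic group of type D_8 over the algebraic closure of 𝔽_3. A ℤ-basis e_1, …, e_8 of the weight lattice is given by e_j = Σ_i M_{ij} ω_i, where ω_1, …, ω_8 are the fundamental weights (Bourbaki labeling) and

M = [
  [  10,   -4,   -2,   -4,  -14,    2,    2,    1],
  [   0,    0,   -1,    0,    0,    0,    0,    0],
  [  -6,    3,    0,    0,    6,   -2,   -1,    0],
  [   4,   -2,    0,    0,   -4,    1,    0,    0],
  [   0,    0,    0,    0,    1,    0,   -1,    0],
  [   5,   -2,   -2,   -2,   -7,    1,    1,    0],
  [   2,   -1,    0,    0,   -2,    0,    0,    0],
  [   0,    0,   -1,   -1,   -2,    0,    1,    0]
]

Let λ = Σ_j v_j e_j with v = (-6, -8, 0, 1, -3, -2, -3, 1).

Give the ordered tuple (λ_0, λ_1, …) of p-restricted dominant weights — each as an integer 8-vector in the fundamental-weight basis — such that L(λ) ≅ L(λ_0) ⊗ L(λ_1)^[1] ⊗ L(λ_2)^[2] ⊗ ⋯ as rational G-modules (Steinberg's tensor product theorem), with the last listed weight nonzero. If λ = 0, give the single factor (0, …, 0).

Change of basis e → ω: c = M·v where v = (-6, -8, 0, 1, -3, -2, -3, 1):
  c_1 = (10)·(-6) + (-4)·(-8) + (-2)·(0) + (-4)·(1) + (-14)·(-3) + (2)·(-2) + (2)·(-3) + 1·1 = 1
  c_2 = (0)·(-6) + (0)·(-8) + (-1)·(0) + 0·1 + (0)·(-3) + (0)·(-2) + (0)·(-3) + 0·1 = 0
  c_3 = (-6)·(-6) + (3)·(-8) + 0·0 + 0·1 + (6)·(-3) + (-2)·(-2) + (-1)·(-3) + 0·1 = 1
  c_4 = (4)·(-6) + (-2)·(-8) + 0·0 + 0·1 + (-4)·(-3) + (1)·(-2) + (0)·(-3) + 0·1 = 2
  c_5 = (0)·(-6) + (0)·(-8) + 0·0 + 0·1 + (1)·(-3) + (0)·(-2) + (-1)·(-3) + 0·1 = 0
  c_6 = (5)·(-6) + (-2)·(-8) + (-2)·(0) + (-2)·(1) + (-7)·(-3) + (1)·(-2) + (1)·(-3) + 0·1 = 0
  c_7 = (2)·(-6) + (-1)·(-8) + 0·0 + 0·1 + (-2)·(-3) + (0)·(-2) + (0)·(-3) + 0·1 = 2
  c_8 = (0)·(-6) + (0)·(-8) + (-1)·(0) + (-1)·(1) + (-2)·(-3) + (0)·(-2) + (1)·(-3) + 0·1 = 2
Writing each c_i in base p = 3:
  c_1 = 1 = 1·3^0
  c_2 = 0
  c_3 = 1 = 1·3^0
  c_4 = 2 = 2·3^0
  c_5 = 0
  c_6 = 0
  c_7 = 2 = 2·3^0
  c_8 = 2 = 2·3^0
p-restricted factor λ_0 = (1, 0, 1, 2, 0, 0, 2, 2)

((1, 0, 1, 2, 0, 0, 2, 2),)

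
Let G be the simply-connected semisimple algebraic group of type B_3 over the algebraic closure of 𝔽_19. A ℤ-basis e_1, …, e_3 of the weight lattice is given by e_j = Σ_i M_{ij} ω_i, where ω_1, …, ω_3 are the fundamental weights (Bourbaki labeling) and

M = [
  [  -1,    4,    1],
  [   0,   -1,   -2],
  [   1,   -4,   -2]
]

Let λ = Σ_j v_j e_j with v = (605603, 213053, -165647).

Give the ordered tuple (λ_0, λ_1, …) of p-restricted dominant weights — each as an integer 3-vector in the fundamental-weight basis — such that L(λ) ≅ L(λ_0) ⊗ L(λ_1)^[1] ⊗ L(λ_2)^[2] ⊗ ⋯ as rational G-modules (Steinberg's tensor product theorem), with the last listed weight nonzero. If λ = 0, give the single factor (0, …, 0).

ω-coordinates c = M·v, v = (605603, 213053, -165647):
  c_1 = -1*605603 + 4*213053 + 1*-165647 = 80962
  c_2 = 0*605603 + -1*213053 + -2*-165647 = 118241
  c_3 = 1*605603 + -4*213053 + -2*-165647 = 84685
Writing each c_i in base p = 19:
  c_1 = 80962 = 3·19^0 + 5·19^1 + 15·19^2 + 11·19^3
  c_2 = 118241 = 4·19^0 + 10·19^1 + 4·19^2 + 17·19^3
  c_3 = 84685 = 2·19^0 + 11·19^1 + 6·19^2 + 12·19^3
Factor λ_0 = (3, 4, 2)
Factor λ_1 = (5, 10, 11)
Factor λ_2 = (15, 4, 6)
Factor λ_3 = (11, 17, 12)

((3, 4, 2), (5, 10, 11), (15, 4, 6), (11, 17, 12))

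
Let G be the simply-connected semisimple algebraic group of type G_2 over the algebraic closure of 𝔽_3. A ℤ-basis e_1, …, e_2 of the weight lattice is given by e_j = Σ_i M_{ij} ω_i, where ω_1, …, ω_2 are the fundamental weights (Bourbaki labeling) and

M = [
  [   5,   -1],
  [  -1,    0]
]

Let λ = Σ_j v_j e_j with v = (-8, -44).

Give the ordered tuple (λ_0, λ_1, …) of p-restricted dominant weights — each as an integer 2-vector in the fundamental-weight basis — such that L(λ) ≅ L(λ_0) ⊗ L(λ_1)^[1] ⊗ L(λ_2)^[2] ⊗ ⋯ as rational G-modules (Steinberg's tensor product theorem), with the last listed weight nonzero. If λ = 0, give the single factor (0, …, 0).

Converting to the ω-basis (c_i = row i of M dotted with v = (-8, -44)):
  c_1 = 5*-8 + -1*-44 = 4
  c_2 = -1*-8 + 0*-44 = 8
Writing each c_i in base p = 3:
  c_1 = 4 = 1·3^0 + 1·3^1
  c_2 = 8 = 2·3^0 + 2·3^1
λ_0 = (1, 2)
λ_1 = (1, 2)

((1, 2), (1, 2))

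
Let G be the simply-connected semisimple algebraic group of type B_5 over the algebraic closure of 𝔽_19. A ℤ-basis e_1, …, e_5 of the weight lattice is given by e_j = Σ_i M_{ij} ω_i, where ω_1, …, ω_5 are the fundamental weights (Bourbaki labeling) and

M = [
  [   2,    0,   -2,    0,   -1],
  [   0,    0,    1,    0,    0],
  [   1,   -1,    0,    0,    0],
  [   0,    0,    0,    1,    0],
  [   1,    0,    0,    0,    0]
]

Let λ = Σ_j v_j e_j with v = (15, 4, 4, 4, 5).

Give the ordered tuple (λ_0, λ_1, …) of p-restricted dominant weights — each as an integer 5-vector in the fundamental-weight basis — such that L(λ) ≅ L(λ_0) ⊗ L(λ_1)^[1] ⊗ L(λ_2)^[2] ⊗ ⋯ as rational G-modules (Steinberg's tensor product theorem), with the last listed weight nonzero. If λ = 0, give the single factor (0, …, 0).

Change of basis e → ω: c = M·v where v = (15, 4, 4, 4, 5):
  c_1 = 2·15 + 0·4 + (-2)·(4) + 0·4 + (-1)·(5) = 17
  c_2 = 0·15 + 0·4 + 1·4 + 0·4 + 0·5 = 4
  c_3 = 1·15 + (-1)·(4) + 0·4 + 0·4 + 0·5 = 11
  c_4 = 0·15 + 0·4 + 0·4 + 1·4 + 0·5 = 4
  c_5 = 1·15 + 0·4 + 0·4 + 0·4 + 0·5 = 15
Expand coordinatewise in base 19:
  c_1 = 17 = 17·19^0
  c_2 = 4 = 4·19^0
  c_3 = 11 = 11·19^0
  c_4 = 4 = 4·19^0
  c_5 = 15 = 15·19^0
λ_0 = (17, 4, 11, 4, 15)

((17, 4, 11, 4, 15),)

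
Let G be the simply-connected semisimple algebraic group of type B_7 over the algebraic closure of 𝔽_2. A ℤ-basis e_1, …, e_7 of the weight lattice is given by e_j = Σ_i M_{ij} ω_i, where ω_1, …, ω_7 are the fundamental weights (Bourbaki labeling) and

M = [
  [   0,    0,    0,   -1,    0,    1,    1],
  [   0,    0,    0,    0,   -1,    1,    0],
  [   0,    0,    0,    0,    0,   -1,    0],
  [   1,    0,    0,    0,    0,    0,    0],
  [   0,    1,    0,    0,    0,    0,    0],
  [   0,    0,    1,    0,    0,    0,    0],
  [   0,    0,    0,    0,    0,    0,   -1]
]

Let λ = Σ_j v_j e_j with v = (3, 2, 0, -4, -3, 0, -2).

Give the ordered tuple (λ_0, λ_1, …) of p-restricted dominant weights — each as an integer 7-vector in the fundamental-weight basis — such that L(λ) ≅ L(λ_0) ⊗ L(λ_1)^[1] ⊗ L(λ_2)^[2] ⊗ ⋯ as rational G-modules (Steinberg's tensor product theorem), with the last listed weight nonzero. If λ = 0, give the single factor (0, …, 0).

((0, 1, 0, 1, 0, 0, 0), (1, 1, 0, 1, 1, 0, 1))

Converting to the ω-basis (c_i = row i of M dotted with v = (3, 2, 0, -4, -3, 0, -2)):
  c_1 = 0·3 + 0·2 + 0·0 + (-1)·(-4) + (0)·(-3) + 1·0 + (1)·(-2) = 2
  c_2 = 0·3 + 0·2 + 0·0 + (0)·(-4) + (-1)·(-3) + 1·0 + (0)·(-2) = 3
  c_3 = 0·3 + 0·2 + 0·0 + (0)·(-4) + (0)·(-3) + (-1)·(0) + (0)·(-2) = 0
  c_4 = 1·3 + 0·2 + 0·0 + (0)·(-4) + (0)·(-3) + 0·0 + (0)·(-2) = 3
  c_5 = 0·3 + 1·2 + 0·0 + (0)·(-4) + (0)·(-3) + 0·0 + (0)·(-2) = 2
  c_6 = 0·3 + 0·2 + 1·0 + (0)·(-4) + (0)·(-3) + 0·0 + (0)·(-2) = 0
  c_7 = 0·3 + 0·2 + 0·0 + (0)·(-4) + (0)·(-3) + 0·0 + (-1)·(-2) = 2
Expand coordinatewise in base 2:
  c_1 = 2 = 0·2^0 + 1·2^1
  c_2 = 3 = 1·2^0 + 1·2^1
  c_3 = 0
  c_4 = 3 = 1·2^0 + 1·2^1
  c_5 = 2 = 0·2^0 + 1·2^1
  c_6 = 0
  c_7 = 2 = 0·2^0 + 1·2^1
p-restricted factor λ_0 = (0, 1, 0, 1, 0, 0, 0)
p-restricted factor λ_1 = (1, 1, 0, 1, 1, 0, 1)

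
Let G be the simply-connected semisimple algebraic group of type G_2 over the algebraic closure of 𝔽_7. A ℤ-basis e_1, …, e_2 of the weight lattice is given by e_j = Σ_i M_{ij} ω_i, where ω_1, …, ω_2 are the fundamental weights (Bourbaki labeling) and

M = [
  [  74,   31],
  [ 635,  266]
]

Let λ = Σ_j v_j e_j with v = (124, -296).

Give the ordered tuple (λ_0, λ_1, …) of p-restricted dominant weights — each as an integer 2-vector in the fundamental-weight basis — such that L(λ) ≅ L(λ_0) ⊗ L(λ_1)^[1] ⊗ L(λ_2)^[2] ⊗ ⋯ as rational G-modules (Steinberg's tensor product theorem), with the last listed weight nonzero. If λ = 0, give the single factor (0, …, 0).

((0, 4),)

In the fundamental-weight basis, λ has coordinates c = M·v (v = (124, -296)):
  c_1 = 74·124 + (31)·(-296) = 0
  c_2 = 635·124 + (266)·(-296) = 4
p = 7; digits c_i = Σ_j d_{ij}·7^j, 0 ≤ d_{ij} < 7:
  c_1 = 0
  c_2 = 4 = 4·7^0
p-restricted factor λ_0 = (0, 4)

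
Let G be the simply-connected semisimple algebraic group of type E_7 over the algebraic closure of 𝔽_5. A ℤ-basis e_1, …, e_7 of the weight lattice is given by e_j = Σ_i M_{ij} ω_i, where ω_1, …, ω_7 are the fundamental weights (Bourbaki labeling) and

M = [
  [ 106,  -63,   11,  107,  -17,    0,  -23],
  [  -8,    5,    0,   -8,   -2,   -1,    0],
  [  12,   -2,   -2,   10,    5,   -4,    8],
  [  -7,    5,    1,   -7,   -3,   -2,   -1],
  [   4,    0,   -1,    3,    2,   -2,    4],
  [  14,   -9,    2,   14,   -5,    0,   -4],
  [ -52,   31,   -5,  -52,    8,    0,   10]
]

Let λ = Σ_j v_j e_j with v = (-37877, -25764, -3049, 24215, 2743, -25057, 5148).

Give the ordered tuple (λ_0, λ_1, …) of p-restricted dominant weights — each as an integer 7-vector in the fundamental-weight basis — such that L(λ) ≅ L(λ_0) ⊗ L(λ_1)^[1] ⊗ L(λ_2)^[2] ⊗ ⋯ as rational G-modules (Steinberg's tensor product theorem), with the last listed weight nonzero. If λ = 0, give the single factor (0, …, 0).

Change of basis e → ω: c = M·v where v = (-37877, -25764, -3049, 24215, 2743, -25057, 5148):
  c_1 = (106)·(-37877) + (-63)·(-25764) + (11)·(-3049) + (107)·(24215) + (-17)·(2743) + (0)·(-25057) + (-23)·(5148) = 601
  c_2 = (-8)·(-37877) + (5)·(-25764) + (0)·(-3049) + (-8)·(24215) + (-2)·(2743) + (-1)·(-25057) + (0)·(5148) = 47
  c_3 = (12)·(-37877) + (-2)·(-25764) + (-2)·(-3049) + (10)·(24215) + (5)·(2743) + (-4)·(-25057) + (8)·(5148) = 379
  c_4 = (-7)·(-37877) + (5)·(-25764) + (1)·(-3049) + (-7)·(24215) + (-3)·(2743) + (-2)·(-25057) + (-1)·(5148) = 502
  c_5 = (4)·(-37877) + (0)·(-25764) + (-1)·(-3049) + (3)·(24215) + (2)·(2743) + (-2)·(-25057) + (4)·(5148) = 378
  c_6 = (14)·(-37877) + (-9)·(-25764) + (2)·(-3049) + (14)·(24215) + (-5)·(2743) + (0)·(-25057) + (-4)·(5148) = 203
  c_7 = (-52)·(-37877) + (31)·(-25764) + (-5)·(-3049) + (-52)·(24215) + (8)·(2743) + (0)·(-25057) + (10)·(5148) = 409
Base-5 expansion of each c_i:
  c_1 = 601 = 1·5^0 + 0·5^1 + 4·5^2 + 4·5^3
  c_2 = 47 = 2·5^0 + 4·5^1 + 1·5^2
  c_3 = 379 = 4·5^0 + 0·5^1 + 0·5^2 + 3·5^3
  c_4 = 502 = 2·5^0 + 0·5^1 + 0·5^2 + 4·5^3
  c_5 = 378 = 3·5^0 + 0·5^1 + 0·5^2 + 3·5^3
  c_6 = 203 = 3·5^0 + 0·5^1 + 3·5^2 + 1·5^3
  c_7 = 409 = 4·5^0 + 1·5^1 + 1·5^2 + 3·5^3
Factor λ_0 = (1, 2, 4, 2, 3, 3, 4)
Factor λ_1 = (0, 4, 0, 0, 0, 0, 1)
Factor λ_2 = (4, 1, 0, 0, 0, 3, 1)
Factor λ_3 = (4, 0, 3, 4, 3, 1, 3)

((1, 2, 4, 2, 3, 3, 4), (0, 4, 0, 0, 0, 0, 1), (4, 1, 0, 0, 0, 3, 1), (4, 0, 3, 4, 3, 1, 3))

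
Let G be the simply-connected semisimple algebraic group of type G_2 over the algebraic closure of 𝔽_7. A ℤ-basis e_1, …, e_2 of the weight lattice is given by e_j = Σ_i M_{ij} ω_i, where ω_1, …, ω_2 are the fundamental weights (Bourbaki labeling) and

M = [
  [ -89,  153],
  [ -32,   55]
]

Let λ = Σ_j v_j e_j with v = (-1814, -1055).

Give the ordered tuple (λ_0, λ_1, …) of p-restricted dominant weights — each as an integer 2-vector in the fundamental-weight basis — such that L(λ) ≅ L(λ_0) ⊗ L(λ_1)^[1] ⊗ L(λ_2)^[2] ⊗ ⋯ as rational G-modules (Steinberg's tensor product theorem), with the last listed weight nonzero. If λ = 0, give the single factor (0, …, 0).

Converting to the ω-basis (c_i = row i of M dotted with v = (-1814, -1055)):
  c_1 = (-89)·(-1814) + (153)·(-1055) = 31
  c_2 = (-32)·(-1814) + (55)·(-1055) = 23
Writing each c_i in base p = 7:
  c_1 = 31 = 3·7^0 + 4·7^1
  c_2 = 23 = 2·7^0 + 3·7^1
Factor λ_0 = (3, 2)
Factor λ_1 = (4, 3)

((3, 2), (4, 3))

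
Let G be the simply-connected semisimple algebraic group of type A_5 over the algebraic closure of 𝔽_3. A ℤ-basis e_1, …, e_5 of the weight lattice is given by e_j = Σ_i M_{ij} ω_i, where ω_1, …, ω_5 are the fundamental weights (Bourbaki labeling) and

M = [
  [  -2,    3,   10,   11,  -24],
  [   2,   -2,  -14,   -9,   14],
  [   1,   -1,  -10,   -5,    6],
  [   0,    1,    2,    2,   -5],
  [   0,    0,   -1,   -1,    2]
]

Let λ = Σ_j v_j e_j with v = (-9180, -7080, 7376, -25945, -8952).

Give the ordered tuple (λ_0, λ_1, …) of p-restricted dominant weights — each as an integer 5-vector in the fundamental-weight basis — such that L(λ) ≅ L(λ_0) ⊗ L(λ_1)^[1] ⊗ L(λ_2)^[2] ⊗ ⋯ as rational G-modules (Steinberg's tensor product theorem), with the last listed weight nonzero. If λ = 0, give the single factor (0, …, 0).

In the fundamental-weight basis, λ has coordinates c = M·v (v = (-9180, -7080, 7376, -25945, -8952)):
  c_1 = -2*-9180 + 3*-7080 + 10*7376 + 11*-25945 + -24*-8952 = 333
  c_2 = 2*-9180 + -2*-7080 + -14*7376 + -9*-25945 + 14*-8952 = 713
  c_3 = 1*-9180 + -1*-7080 + -10*7376 + -5*-25945 + 6*-8952 = 153
  c_4 = 0*-9180 + 1*-7080 + 2*7376 + 2*-25945 + -5*-8952 = 542
  c_5 = 0*-9180 + 0*-7080 + -1*7376 + -1*-25945 + 2*-8952 = 665
Base-3 expansion of each c_i:
  c_1 = 333 = 0·3^0 + 0·3^1 + 1·3^2 + 0·3^3 + 1·3^4 + 1·3^5
  c_2 = 713 = 2·3^0 + 0·3^1 + 1·3^2 + 2·3^3 + 2·3^4 + 2·3^5
  c_3 = 153 = 0·3^0 + 0·3^1 + 2·3^2 + 2·3^3 + 1·3^4
  c_4 = 542 = 2·3^0 + 0·3^1 + 0·3^2 + 2·3^3 + 0·3^4 + 2·3^5
  c_5 = 665 = 2·3^0 + 2·3^1 + 1·3^2 + 0·3^3 + 2·3^4 + 2·3^5
p-restricted factor λ_0 = (0, 2, 0, 2, 2)
p-restricted factor λ_1 = (0, 0, 0, 0, 2)
p-restricted factor λ_2 = (1, 1, 2, 0, 1)
p-restricted factor λ_3 = (0, 2, 2, 2, 0)
p-restricted factor λ_4 = (1, 2, 1, 0, 2)
p-restricted factor λ_5 = (1, 2, 0, 2, 2)

((0, 2, 0, 2, 2), (0, 0, 0, 0, 2), (1, 1, 2, 0, 1), (0, 2, 2, 2, 0), (1, 2, 1, 0, 2), (1, 2, 0, 2, 2))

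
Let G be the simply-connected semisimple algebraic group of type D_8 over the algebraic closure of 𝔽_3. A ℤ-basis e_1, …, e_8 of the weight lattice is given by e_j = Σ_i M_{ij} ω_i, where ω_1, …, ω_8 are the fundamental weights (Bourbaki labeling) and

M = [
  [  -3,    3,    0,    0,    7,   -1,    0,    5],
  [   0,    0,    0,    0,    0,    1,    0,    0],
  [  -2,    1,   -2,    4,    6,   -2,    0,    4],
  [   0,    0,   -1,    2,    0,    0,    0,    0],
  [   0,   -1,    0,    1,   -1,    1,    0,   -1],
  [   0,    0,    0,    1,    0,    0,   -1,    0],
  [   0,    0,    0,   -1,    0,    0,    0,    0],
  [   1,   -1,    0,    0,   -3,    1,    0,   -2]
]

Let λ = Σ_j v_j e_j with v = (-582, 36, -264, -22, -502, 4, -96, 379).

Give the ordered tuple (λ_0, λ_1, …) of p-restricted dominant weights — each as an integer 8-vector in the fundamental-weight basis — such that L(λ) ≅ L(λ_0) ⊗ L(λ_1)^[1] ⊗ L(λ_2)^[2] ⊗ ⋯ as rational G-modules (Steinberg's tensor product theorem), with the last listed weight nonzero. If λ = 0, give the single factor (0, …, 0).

((0, 1, 1, 1, 0, 2, 1, 2), (2, 1, 0, 1, 2, 0, 1, 2), (1, 0, 0, 0, 1, 2, 2, 2), (2, 0, 2, 2, 2, 2, 0, 1), (2, 0, 1, 2, 0, 0, 0, 1))

In the fundamental-weight basis, λ has coordinates c = M·v (v = (-582, 36, -264, -22, -502, 4, -96, 379)):
  c_1 = -3*-582 + 3*36 + 0*-264 + 0*-22 + 7*-502 + -1*4 + 0*-96 + 5*379 = 231
  c_2 = 0*-582 + 0*36 + 0*-264 + 0*-22 + 0*-502 + 1*4 + 0*-96 + 0*379 = 4
  c_3 = -2*-582 + 1*36 + -2*-264 + 4*-22 + 6*-502 + -2*4 + 0*-96 + 4*379 = 136
  c_4 = 0*-582 + 0*36 + -1*-264 + 2*-22 + 0*-502 + 0*4 + 0*-96 + 0*379 = 220
  c_5 = 0*-582 + -1*36 + 0*-264 + 1*-22 + -1*-502 + 1*4 + 0*-96 + -1*379 = 69
  c_6 = 0*-582 + 0*36 + 0*-264 + 1*-22 + 0*-502 + 0*4 + -1*-96 + 0*379 = 74
  c_7 = 0*-582 + 0*36 + 0*-264 + -1*-22 + 0*-502 + 0*4 + 0*-96 + 0*379 = 22
  c_8 = 1*-582 + -1*36 + 0*-264 + 0*-22 + -3*-502 + 1*4 + 0*-96 + -2*379 = 134
Expand coordinatewise in base 3:
  c_1 = 231 = 0·3^0 + 2·3^1 + 1·3^2 + 2·3^3 + 2·3^4
  c_2 = 4 = 1·3^0 + 1·3^1
  c_3 = 136 = 1·3^0 + 0·3^1 + 0·3^2 + 2·3^3 + 1·3^4
  c_4 = 220 = 1·3^0 + 1·3^1 + 0·3^2 + 2·3^3 + 2·3^4
  c_5 = 69 = 0·3^0 + 2·3^1 + 1·3^2 + 2·3^3
  c_6 = 74 = 2·3^0 + 0·3^1 + 2·3^2 + 2·3^3
  c_7 = 22 = 1·3^0 + 1·3^1 + 2·3^2
  c_8 = 134 = 2·3^0 + 2·3^1 + 2·3^2 + 1·3^3 + 1·3^4
p-restricted factor λ_0 = (0, 1, 1, 1, 0, 2, 1, 2)
p-restricted factor λ_1 = (2, 1, 0, 1, 2, 0, 1, 2)
p-restricted factor λ_2 = (1, 0, 0, 0, 1, 2, 2, 2)
p-restricted factor λ_3 = (2, 0, 2, 2, 2, 2, 0, 1)
p-restricted factor λ_4 = (2, 0, 1, 2, 0, 0, 0, 1)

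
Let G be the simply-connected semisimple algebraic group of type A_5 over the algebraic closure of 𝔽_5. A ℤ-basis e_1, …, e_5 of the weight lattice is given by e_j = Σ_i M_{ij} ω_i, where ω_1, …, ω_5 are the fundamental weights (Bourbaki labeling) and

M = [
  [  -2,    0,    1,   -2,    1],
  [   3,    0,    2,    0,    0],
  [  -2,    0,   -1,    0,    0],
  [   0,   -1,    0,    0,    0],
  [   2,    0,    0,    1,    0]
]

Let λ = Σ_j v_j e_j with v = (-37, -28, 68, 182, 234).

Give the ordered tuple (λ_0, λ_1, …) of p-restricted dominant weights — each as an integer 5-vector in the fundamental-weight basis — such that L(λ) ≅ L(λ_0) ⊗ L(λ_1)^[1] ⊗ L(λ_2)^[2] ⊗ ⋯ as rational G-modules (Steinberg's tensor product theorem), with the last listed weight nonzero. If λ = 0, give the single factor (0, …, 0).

Converting to the ω-basis (c_i = row i of M dotted with v = (-37, -28, 68, 182, 234)):
  c_1 = (-2)·(-37) + (0)·(-28) + (1)·(68) + (-2)·(182) + (1)·(234) = 12
  c_2 = (3)·(-37) + (0)·(-28) + (2)·(68) + (0)·(182) + (0)·(234) = 25
  c_3 = (-2)·(-37) + (0)·(-28) + (-1)·(68) + (0)·(182) + (0)·(234) = 6
  c_4 = (0)·(-37) + (-1)·(-28) + (0)·(68) + (0)·(182) + (0)·(234) = 28
  c_5 = (2)·(-37) + (0)·(-28) + (0)·(68) + (1)·(182) + (0)·(234) = 108
Expand coordinatewise in base 5:
  c_1 = 12 = 2·5^0 + 2·5^1
  c_2 = 25 = 0·5^0 + 0·5^1 + 1·5^2
  c_3 = 6 = 1·5^0 + 1·5^1
  c_4 = 28 = 3·5^0 + 0·5^1 + 1·5^2
  c_5 = 108 = 3·5^0 + 1·5^1 + 4·5^2
λ_0 = (2, 0, 1, 3, 3)
λ_1 = (2, 0, 1, 0, 1)
λ_2 = (0, 1, 0, 1, 4)

((2, 0, 1, 3, 3), (2, 0, 1, 0, 1), (0, 1, 0, 1, 4))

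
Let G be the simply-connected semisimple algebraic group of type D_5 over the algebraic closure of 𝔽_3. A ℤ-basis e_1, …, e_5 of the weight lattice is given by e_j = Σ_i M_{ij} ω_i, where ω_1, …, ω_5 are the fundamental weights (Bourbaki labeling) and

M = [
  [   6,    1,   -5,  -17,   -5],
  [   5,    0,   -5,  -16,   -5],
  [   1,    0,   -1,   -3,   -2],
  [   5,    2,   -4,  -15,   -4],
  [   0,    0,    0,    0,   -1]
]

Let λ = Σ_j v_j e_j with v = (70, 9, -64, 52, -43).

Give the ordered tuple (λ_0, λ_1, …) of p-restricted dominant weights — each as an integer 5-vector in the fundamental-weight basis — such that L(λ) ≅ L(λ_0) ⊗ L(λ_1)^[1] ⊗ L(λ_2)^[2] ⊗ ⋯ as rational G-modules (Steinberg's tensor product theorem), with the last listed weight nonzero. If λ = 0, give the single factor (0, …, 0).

((2, 2, 1, 1, 1), (2, 2, 0, 2, 2), (2, 2, 1, 1, 1), (2, 1, 2, 0, 1))

In the fundamental-weight basis, λ has coordinates c = M·v (v = (70, 9, -64, 52, -43)):
  c_1 = (6)·(70) + (1)·(9) + (-5)·(-64) + (-17)·(52) + (-5)·(-43) = 80
  c_2 = (5)·(70) + (0)·(9) + (-5)·(-64) + (-16)·(52) + (-5)·(-43) = 53
  c_3 = (1)·(70) + (0)·(9) + (-1)·(-64) + (-3)·(52) + (-2)·(-43) = 64
  c_4 = (5)·(70) + (2)·(9) + (-4)·(-64) + (-15)·(52) + (-4)·(-43) = 16
  c_5 = (0)·(70) + (0)·(9) + (0)·(-64) + (0)·(52) + (-1)·(-43) = 43
Expand coordinatewise in base 3:
  c_1 = 80 = 2·3^0 + 2·3^1 + 2·3^2 + 2·3^3
  c_2 = 53 = 2·3^0 + 2·3^1 + 2·3^2 + 1·3^3
  c_3 = 64 = 1·3^0 + 0·3^1 + 1·3^2 + 2·3^3
  c_4 = 16 = 1·3^0 + 2·3^1 + 1·3^2
  c_5 = 43 = 1·3^0 + 2·3^1 + 1·3^2 + 1·3^3
λ_0 = (2, 2, 1, 1, 1)
λ_1 = (2, 2, 0, 2, 2)
λ_2 = (2, 2, 1, 1, 1)
λ_3 = (2, 1, 2, 0, 1)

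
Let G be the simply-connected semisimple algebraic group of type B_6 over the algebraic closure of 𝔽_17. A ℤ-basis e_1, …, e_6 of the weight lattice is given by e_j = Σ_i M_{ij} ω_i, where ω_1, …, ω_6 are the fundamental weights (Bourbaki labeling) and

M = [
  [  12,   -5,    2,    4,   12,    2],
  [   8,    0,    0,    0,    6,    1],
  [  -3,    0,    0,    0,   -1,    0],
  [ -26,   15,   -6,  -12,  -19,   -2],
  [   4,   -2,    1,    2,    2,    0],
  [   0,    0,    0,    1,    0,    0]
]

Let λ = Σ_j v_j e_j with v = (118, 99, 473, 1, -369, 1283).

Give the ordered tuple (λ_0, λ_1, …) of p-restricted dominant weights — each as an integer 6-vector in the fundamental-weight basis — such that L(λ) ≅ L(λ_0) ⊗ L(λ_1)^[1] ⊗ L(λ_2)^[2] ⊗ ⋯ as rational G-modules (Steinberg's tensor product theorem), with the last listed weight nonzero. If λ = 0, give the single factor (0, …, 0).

ω-coordinates c = M·v, v = (118, 99, 473, 1, -369, 1283):
  c_1 = 12·118 + (-5)·(99) + 2·473 + 4·1 + (12)·(-369) + 2·1283 = 9
  c_2 = 8·118 + 0·99 + 0·473 + 0·1 + (6)·(-369) + 1·1283 = 13
  c_3 = (-3)·(118) + 0·99 + 0·473 + 0·1 + (-1)·(-369) + 0·1283 = 15
  c_4 = (-26)·(118) + 15·99 + (-6)·(473) + (-12)·(1) + (-19)·(-369) + (-2)·(1283) = 12
  c_5 = 4·118 + (-2)·(99) + 1·473 + 2·1 + (2)·(-369) + 0·1283 = 11
  c_6 = 0·118 + 0·99 + 0·473 + 1·1 + (0)·(-369) + 0·1283 = 1
Writing each c_i in base p = 17:
  c_1 = 9 = 9·17^0
  c_2 = 13 = 13·17^0
  c_3 = 15 = 15·17^0
  c_4 = 12 = 12·17^0
  c_5 = 11 = 11·17^0
  c_6 = 1 = 1·17^0
λ_0 = (9, 13, 15, 12, 11, 1)

((9, 13, 15, 12, 11, 1),)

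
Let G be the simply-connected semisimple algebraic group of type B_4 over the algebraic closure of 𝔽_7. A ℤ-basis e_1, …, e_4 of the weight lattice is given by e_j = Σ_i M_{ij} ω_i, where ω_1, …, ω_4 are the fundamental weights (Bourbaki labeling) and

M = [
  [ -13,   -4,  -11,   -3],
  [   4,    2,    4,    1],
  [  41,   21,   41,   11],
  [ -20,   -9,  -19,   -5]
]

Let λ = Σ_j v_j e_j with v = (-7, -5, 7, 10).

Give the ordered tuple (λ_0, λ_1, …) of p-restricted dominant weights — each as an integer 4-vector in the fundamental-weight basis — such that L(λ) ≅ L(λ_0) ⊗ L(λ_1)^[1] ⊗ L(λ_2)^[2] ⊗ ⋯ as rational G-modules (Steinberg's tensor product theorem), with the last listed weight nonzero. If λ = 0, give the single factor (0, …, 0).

Converting to the ω-basis (c_i = row i of M dotted with v = (-7, -5, 7, 10)):
  c_1 = (-13)·(-7) + (-4)·(-5) + (-11)·(7) + (-3)·(10) = 4
  c_2 = (4)·(-7) + (2)·(-5) + (4)·(7) + (1)·(10) = 0
  c_3 = (41)·(-7) + (21)·(-5) + (41)·(7) + (11)·(10) = 5
  c_4 = (-20)·(-7) + (-9)·(-5) + (-19)·(7) + (-5)·(10) = 2
p = 7; digits c_i = Σ_j d_{ij}·7^j, 0 ≤ d_{ij} < 7:
  c_1 = 4 = 4·7^0
  c_2 = 0
  c_3 = 5 = 5·7^0
  c_4 = 2 = 2·7^0
p-restricted factor λ_0 = (4, 0, 5, 2)

((4, 0, 5, 2),)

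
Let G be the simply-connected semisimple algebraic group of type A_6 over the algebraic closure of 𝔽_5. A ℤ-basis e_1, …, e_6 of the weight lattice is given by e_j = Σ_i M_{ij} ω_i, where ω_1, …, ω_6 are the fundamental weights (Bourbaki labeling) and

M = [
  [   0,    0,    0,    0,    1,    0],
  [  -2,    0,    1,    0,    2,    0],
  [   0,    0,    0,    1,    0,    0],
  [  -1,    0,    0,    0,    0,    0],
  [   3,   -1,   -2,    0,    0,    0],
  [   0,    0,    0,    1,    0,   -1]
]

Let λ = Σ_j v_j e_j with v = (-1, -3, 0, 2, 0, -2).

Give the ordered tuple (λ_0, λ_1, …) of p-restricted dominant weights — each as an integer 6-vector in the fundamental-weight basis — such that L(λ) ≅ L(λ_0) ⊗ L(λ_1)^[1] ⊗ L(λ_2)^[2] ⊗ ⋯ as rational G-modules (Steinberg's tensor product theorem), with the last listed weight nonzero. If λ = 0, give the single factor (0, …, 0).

((0, 2, 2, 1, 0, 4),)

Change of basis e → ω: c = M·v where v = (-1, -3, 0, 2, 0, -2):
  c_1 = 0*-1 + 0*-3 + 0*0 + 0*2 + 1*0 + 0*-2 = 0
  c_2 = -2*-1 + 0*-3 + 1*0 + 0*2 + 2*0 + 0*-2 = 2
  c_3 = 0*-1 + 0*-3 + 0*0 + 1*2 + 0*0 + 0*-2 = 2
  c_4 = -1*-1 + 0*-3 + 0*0 + 0*2 + 0*0 + 0*-2 = 1
  c_5 = 3*-1 + -1*-3 + -2*0 + 0*2 + 0*0 + 0*-2 = 0
  c_6 = 0*-1 + 0*-3 + 0*0 + 1*2 + 0*0 + -1*-2 = 4
p = 5; digits c_i = Σ_j d_{ij}·5^j, 0 ≤ d_{ij} < 5:
  c_1 = 0
  c_2 = 2 = 2·5^0
  c_3 = 2 = 2·5^0
  c_4 = 1 = 1·5^0
  c_5 = 0
  c_6 = 4 = 4·5^0
Factor λ_0 = (0, 2, 2, 1, 0, 4)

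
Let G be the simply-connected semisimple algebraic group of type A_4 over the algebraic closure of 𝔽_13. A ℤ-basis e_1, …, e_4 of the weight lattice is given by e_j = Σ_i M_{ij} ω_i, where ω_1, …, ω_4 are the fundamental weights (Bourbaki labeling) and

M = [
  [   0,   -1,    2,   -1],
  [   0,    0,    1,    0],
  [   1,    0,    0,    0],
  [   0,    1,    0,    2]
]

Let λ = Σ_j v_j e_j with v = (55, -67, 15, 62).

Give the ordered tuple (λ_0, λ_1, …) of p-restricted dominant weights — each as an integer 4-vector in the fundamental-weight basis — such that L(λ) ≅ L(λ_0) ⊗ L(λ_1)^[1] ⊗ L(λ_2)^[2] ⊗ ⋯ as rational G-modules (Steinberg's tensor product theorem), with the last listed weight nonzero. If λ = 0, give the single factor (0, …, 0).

ω-coordinates c = M·v, v = (55, -67, 15, 62):
  c_1 = (0)·(55) + (-1)·(-67) + (2)·(15) + (-1)·(62) = 35
  c_2 = (0)·(55) + (0)·(-67) + (1)·(15) + (0)·(62) = 15
  c_3 = (1)·(55) + (0)·(-67) + (0)·(15) + (0)·(62) = 55
  c_4 = (0)·(55) + (1)·(-67) + (0)·(15) + (2)·(62) = 57
Base-13 expansion of each c_i:
  c_1 = 35 = 9·13^0 + 2·13^1
  c_2 = 15 = 2·13^0 + 1·13^1
  c_3 = 55 = 3·13^0 + 4·13^1
  c_4 = 57 = 5·13^0 + 4·13^1
λ_0 = (9, 2, 3, 5)
λ_1 = (2, 1, 4, 4)

((9, 2, 3, 5), (2, 1, 4, 4))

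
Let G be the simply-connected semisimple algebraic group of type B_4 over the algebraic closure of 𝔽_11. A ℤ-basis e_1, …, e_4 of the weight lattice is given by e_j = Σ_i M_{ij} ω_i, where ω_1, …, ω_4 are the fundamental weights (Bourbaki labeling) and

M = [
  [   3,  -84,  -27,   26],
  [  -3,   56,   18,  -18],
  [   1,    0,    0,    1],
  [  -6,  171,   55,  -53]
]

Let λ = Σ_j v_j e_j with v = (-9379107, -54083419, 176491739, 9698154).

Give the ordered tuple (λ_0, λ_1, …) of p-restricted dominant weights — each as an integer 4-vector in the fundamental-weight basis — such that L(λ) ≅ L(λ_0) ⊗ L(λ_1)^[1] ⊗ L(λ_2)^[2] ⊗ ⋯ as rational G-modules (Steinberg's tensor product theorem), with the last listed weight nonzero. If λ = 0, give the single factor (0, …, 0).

((7, 1, 3, 6), (9, 0, 8, 4), (10, 1, 7, 5), (1, 6, 8, 10), (9, 9, 10, 5), (10, 10, 1, 6))

In the fundamental-weight basis, λ has coordinates c = M·v (v = (-9379107, -54083419, 176491739, 9698154)):
  c_1 = (3)·(-9379107) + (-84)·(-54083419) + (-27)·(176491739) + (26)·(9698154) = 1744926
  c_2 = (-3)·(-9379107) + (56)·(-54083419) + (18)·(176491739) + (-18)·(9698154) = 1750387
  c_3 = (1)·(-9379107) + (0)·(-54083419) + (0)·(176491739) + (1)·(9698154) = 319047
  c_4 = (-6)·(-9379107) + (171)·(-54083419) + (55)·(176491739) + (-53)·(9698154) = 1053476
Expand coordinatewise in base 11:
  c_1 = 1744926 = 7·11^0 + 9·11^1 + 10·11^2 + 1·11^3 + 9·11^4 + 10·11^5
  c_2 = 1750387 = 1·11^0 + 0·11^1 + 1·11^2 + 6·11^3 + 9·11^4 + 10·11^5
  c_3 = 319047 = 3·11^0 + 8·11^1 + 7·11^2 + 8·11^3 + 10·11^4 + 1·11^5
  c_4 = 1053476 = 6·11^0 + 4·11^1 + 5·11^2 + 10·11^3 + 5·11^4 + 6·11^5
Factor λ_0 = (7, 1, 3, 6)
Factor λ_1 = (9, 0, 8, 4)
Factor λ_2 = (10, 1, 7, 5)
Factor λ_3 = (1, 6, 8, 10)
Factor λ_4 = (9, 9, 10, 5)
Factor λ_5 = (10, 10, 1, 6)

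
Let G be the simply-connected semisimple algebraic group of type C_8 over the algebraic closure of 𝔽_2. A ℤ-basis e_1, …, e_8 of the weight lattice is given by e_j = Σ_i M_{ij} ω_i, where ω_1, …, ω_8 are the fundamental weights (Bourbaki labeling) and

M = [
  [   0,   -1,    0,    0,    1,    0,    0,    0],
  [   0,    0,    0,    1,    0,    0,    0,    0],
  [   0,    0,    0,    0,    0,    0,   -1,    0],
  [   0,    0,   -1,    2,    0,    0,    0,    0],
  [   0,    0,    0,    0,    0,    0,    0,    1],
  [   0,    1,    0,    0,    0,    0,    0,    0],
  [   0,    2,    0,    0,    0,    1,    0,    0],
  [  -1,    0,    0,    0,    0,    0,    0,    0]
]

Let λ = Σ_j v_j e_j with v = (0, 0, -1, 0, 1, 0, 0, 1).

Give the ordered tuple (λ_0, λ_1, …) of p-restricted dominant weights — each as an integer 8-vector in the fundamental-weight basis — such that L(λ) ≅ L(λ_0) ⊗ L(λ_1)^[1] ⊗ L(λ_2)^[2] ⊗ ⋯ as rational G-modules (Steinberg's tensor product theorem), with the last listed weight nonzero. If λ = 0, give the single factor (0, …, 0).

ω-coordinates c = M·v, v = (0, 0, -1, 0, 1, 0, 0, 1):
  c_1 = 0*0 + -1*0 + 0*-1 + 0*0 + 1*1 + 0*0 + 0*0 + 0*1 = 1
  c_2 = 0*0 + 0*0 + 0*-1 + 1*0 + 0*1 + 0*0 + 0*0 + 0*1 = 0
  c_3 = 0*0 + 0*0 + 0*-1 + 0*0 + 0*1 + 0*0 + -1*0 + 0*1 = 0
  c_4 = 0*0 + 0*0 + -1*-1 + 2*0 + 0*1 + 0*0 + 0*0 + 0*1 = 1
  c_5 = 0*0 + 0*0 + 0*-1 + 0*0 + 0*1 + 0*0 + 0*0 + 1*1 = 1
  c_6 = 0*0 + 1*0 + 0*-1 + 0*0 + 0*1 + 0*0 + 0*0 + 0*1 = 0
  c_7 = 0*0 + 2*0 + 0*-1 + 0*0 + 0*1 + 1*0 + 0*0 + 0*1 = 0
  c_8 = -1*0 + 0*0 + 0*-1 + 0*0 + 0*1 + 0*0 + 0*0 + 0*1 = 0
p = 2; digits c_i = Σ_j d_{ij}·2^j, 0 ≤ d_{ij} < 2:
  c_1 = 1 = 1·2^0
  c_2 = 0
  c_3 = 0
  c_4 = 1 = 1·2^0
  c_5 = 1 = 1·2^0
  c_6 = 0
  c_7 = 0
  c_8 = 0
Factor λ_0 = (1, 0, 0, 1, 1, 0, 0, 0)

((1, 0, 0, 1, 1, 0, 0, 0),)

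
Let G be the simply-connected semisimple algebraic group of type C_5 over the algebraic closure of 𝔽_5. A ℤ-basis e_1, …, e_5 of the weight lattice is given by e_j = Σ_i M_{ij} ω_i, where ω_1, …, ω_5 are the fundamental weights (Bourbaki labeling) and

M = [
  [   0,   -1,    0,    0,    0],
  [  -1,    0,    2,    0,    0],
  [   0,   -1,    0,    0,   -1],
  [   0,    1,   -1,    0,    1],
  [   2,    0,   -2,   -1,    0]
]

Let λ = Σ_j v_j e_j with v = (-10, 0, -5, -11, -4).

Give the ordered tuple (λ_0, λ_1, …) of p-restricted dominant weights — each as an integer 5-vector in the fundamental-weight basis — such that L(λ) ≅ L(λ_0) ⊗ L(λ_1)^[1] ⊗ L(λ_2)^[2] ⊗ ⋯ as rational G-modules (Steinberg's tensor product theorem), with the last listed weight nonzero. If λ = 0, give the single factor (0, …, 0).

Converting to the ω-basis (c_i = row i of M dotted with v = (-10, 0, -5, -11, -4)):
  c_1 = (0)·(-10) + (-1)·(0) + (0)·(-5) + (0)·(-11) + (0)·(-4) = 0
  c_2 = (-1)·(-10) + (0)·(0) + (2)·(-5) + (0)·(-11) + (0)·(-4) = 0
  c_3 = (0)·(-10) + (-1)·(0) + (0)·(-5) + (0)·(-11) + (-1)·(-4) = 4
  c_4 = (0)·(-10) + (1)·(0) + (-1)·(-5) + (0)·(-11) + (1)·(-4) = 1
  c_5 = (2)·(-10) + (0)·(0) + (-2)·(-5) + (-1)·(-11) + (0)·(-4) = 1
Base-5 expansion of each c_i:
  c_1 = 0
  c_2 = 0
  c_3 = 4 = 4·5^0
  c_4 = 1 = 1·5^0
  c_5 = 1 = 1·5^0
λ_0 = (0, 0, 4, 1, 1)

((0, 0, 4, 1, 1),)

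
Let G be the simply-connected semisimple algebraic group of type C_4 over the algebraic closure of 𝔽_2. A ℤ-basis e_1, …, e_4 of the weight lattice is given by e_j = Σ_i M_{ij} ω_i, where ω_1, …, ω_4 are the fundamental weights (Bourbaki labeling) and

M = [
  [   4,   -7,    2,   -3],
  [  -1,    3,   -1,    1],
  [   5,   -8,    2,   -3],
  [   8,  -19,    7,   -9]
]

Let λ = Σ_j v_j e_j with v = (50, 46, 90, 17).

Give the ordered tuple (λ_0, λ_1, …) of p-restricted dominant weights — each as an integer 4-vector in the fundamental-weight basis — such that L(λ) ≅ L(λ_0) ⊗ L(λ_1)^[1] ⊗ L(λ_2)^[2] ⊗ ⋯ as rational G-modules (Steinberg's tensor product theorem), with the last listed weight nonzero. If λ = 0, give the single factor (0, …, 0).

Converting to the ω-basis (c_i = row i of M dotted with v = (50, 46, 90, 17)):
  c_1 = 4·50 + (-7)·(46) + 2·90 + (-3)·(17) = 7
  c_2 = (-1)·(50) + 3·46 + (-1)·(90) + 1·17 = 15
  c_3 = 5·50 + (-8)·(46) + 2·90 + (-3)·(17) = 11
  c_4 = 8·50 + (-19)·(46) + 7·90 + (-9)·(17) = 3
Base-2 expansion of each c_i:
  c_1 = 7 = 1·2^0 + 1·2^1 + 1·2^2
  c_2 = 15 = 1·2^0 + 1·2^1 + 1·2^2 + 1·2^3
  c_3 = 11 = 1·2^0 + 1·2^1 + 0·2^2 + 1·2^3
  c_4 = 3 = 1·2^0 + 1·2^1
p-restricted factor λ_0 = (1, 1, 1, 1)
p-restricted factor λ_1 = (1, 1, 1, 1)
p-restricted factor λ_2 = (1, 1, 0, 0)
p-restricted factor λ_3 = (0, 1, 1, 0)

((1, 1, 1, 1), (1, 1, 1, 1), (1, 1, 0, 0), (0, 1, 1, 0))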